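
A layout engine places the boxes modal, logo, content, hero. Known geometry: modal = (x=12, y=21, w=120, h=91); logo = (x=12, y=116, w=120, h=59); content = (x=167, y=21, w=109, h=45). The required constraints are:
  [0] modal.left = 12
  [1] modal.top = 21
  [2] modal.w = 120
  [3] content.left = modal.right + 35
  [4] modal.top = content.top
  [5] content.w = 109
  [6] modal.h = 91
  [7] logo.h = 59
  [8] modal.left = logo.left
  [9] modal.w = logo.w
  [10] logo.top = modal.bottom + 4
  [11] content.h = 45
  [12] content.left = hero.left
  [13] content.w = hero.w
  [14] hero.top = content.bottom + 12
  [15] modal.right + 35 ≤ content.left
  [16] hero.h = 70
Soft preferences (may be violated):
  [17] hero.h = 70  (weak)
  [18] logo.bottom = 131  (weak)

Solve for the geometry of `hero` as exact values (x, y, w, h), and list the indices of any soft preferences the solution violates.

hero = (x=167, y=78, w=109, h=70)
violated soft preferences: 18

1. hero.x = 167  [content.left = hero.left]
2. hero.w = 109  [content.w = hero.w]
3. hero.y = 78  [hero.top = content.bottom + 12]
4. hero.h = 70  [hero.h = 70]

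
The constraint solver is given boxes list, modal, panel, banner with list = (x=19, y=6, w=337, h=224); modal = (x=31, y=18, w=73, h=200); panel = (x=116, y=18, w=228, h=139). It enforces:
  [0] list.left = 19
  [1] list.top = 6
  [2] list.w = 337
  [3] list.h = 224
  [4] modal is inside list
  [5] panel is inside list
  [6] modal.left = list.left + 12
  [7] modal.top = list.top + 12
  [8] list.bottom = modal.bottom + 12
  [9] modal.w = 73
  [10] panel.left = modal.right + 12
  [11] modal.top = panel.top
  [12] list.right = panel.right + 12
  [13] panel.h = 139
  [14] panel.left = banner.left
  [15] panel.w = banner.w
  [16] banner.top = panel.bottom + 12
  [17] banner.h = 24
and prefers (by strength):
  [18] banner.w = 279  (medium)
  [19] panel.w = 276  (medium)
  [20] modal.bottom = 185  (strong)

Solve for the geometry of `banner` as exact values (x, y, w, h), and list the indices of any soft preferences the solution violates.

1. banner.x = 116  [panel.left = banner.left]
2. banner.w = 228  [panel.w = banner.w]
3. banner.y = 169  [banner.top = panel.bottom + 12]
4. banner.h = 24  [banner.h = 24]

banner = (x=116, y=169, w=228, h=24)
violated soft preferences: 18, 19, 20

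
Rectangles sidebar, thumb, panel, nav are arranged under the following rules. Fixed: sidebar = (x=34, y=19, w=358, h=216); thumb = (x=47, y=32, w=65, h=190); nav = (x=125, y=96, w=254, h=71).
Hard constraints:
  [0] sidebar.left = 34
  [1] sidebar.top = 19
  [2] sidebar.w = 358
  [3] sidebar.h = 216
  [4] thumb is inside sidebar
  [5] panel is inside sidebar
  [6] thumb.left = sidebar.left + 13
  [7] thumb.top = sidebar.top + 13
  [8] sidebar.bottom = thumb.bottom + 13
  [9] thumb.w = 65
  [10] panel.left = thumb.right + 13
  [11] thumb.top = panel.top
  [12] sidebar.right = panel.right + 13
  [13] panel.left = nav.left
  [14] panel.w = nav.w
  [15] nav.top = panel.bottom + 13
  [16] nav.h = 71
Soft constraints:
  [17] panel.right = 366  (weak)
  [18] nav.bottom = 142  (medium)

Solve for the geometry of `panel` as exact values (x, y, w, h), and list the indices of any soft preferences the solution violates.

1. panel.x = 125  [panel.left = thumb.right + 13]
2. panel.y = 32  [thumb.top = panel.top]
3. panel.w = 254  [sidebar.right = panel.right + 13]
4. panel.h = 51  [nav.top = panel.bottom + 13]

panel = (x=125, y=32, w=254, h=51)
violated soft preferences: 17, 18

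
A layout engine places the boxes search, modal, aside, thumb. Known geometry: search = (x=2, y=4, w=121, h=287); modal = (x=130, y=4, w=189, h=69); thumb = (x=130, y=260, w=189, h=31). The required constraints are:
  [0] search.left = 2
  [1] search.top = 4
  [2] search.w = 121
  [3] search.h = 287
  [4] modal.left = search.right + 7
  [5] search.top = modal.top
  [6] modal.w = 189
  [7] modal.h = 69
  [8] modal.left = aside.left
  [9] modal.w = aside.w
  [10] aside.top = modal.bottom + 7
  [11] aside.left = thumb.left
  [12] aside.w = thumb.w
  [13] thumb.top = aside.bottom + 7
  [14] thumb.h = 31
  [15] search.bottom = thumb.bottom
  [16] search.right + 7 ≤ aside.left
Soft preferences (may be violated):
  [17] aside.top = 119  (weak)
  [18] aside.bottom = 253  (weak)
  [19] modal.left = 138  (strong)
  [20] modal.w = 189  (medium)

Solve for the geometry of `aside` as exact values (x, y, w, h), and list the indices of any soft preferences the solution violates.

aside = (x=130, y=80, w=189, h=173)
violated soft preferences: 17, 19

1. aside.x = 130  [modal.left = aside.left]
2. aside.w = 189  [modal.w = aside.w]
3. aside.y = 80  [aside.top = modal.bottom + 7]
4. aside.h = 173  [thumb.top = aside.bottom + 7]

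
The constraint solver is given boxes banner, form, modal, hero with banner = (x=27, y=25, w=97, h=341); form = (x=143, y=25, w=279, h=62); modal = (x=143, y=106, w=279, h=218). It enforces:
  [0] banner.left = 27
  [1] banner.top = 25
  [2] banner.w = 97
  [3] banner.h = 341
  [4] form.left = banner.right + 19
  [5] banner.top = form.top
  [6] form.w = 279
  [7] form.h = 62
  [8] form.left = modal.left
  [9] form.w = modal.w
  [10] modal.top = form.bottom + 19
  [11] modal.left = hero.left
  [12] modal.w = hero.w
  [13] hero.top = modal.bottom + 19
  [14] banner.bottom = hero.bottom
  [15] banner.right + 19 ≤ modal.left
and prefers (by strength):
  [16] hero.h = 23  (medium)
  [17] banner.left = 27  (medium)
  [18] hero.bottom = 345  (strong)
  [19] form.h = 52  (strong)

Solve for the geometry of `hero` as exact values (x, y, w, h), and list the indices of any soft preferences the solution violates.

1. hero.x = 143  [modal.left = hero.left]
2. hero.w = 279  [modal.w = hero.w]
3. hero.y = 343  [hero.top = modal.bottom + 19]
4. hero.h = 23  [banner.bottom = hero.bottom]

hero = (x=143, y=343, w=279, h=23)
violated soft preferences: 18, 19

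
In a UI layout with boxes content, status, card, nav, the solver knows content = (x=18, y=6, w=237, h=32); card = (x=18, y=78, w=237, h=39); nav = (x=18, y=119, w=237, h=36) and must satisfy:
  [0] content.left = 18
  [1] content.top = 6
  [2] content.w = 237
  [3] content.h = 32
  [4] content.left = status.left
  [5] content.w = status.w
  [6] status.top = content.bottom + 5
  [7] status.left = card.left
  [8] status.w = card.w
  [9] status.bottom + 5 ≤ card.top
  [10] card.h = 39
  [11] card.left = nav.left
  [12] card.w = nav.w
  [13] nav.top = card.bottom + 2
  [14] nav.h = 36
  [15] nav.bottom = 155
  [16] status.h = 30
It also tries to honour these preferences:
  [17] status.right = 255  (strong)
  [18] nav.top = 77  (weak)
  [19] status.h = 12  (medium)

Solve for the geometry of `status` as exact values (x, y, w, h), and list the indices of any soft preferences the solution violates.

1. status.x = 18  [content.left = status.left]
2. status.w = 237  [content.w = status.w]
3. status.y = 43  [status.top = content.bottom + 5]
4. status.h = 30  [status.h = 30]

status = (x=18, y=43, w=237, h=30)
violated soft preferences: 18, 19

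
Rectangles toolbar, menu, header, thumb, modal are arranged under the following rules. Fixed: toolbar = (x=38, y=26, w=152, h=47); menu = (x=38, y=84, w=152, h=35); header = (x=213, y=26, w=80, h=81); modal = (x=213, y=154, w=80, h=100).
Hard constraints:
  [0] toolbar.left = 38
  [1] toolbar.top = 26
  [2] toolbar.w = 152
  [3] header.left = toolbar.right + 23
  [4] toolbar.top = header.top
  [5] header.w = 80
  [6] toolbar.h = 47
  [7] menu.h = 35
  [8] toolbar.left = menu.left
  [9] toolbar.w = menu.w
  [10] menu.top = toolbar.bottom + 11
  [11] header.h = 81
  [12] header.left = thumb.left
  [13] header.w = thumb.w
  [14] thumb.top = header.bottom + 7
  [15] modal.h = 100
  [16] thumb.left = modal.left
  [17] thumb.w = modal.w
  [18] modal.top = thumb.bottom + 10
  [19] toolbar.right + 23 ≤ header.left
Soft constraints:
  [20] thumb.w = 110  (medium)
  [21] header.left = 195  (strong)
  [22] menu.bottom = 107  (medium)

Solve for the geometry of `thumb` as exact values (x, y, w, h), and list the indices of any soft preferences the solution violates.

1. thumb.x = 213  [header.left = thumb.left]
2. thumb.w = 80  [header.w = thumb.w]
3. thumb.y = 114  [thumb.top = header.bottom + 7]
4. thumb.h = 30  [modal.top = thumb.bottom + 10]

thumb = (x=213, y=114, w=80, h=30)
violated soft preferences: 20, 21, 22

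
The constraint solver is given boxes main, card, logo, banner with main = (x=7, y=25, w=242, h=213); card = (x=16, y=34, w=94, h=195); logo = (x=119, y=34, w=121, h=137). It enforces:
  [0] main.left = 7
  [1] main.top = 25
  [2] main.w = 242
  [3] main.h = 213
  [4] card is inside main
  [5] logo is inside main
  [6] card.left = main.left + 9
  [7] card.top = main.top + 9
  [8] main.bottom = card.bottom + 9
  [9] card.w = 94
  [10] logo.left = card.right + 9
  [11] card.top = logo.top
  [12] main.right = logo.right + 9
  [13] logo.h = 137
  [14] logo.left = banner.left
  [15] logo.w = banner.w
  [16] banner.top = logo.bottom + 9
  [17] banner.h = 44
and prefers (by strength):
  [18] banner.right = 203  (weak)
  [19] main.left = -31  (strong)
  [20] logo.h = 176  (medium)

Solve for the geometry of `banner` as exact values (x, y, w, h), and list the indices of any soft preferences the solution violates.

banner = (x=119, y=180, w=121, h=44)
violated soft preferences: 18, 19, 20

1. banner.x = 119  [logo.left = banner.left]
2. banner.w = 121  [logo.w = banner.w]
3. banner.y = 180  [banner.top = logo.bottom + 9]
4. banner.h = 44  [banner.h = 44]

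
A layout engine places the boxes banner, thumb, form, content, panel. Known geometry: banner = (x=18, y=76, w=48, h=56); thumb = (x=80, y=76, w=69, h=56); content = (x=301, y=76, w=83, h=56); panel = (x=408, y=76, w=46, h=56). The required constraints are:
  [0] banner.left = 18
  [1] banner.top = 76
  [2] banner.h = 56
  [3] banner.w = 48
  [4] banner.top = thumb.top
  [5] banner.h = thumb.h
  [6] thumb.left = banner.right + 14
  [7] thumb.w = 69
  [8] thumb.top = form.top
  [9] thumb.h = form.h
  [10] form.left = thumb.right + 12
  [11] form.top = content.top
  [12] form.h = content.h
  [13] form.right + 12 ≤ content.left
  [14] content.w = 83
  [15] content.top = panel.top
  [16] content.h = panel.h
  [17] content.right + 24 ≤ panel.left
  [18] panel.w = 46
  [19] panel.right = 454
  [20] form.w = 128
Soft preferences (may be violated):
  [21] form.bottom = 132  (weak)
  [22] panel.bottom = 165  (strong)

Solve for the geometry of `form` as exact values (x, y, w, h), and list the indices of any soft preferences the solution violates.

1. form.y = 76  [thumb.top = form.top]
2. form.h = 56  [thumb.h = form.h]
3. form.x = 161  [form.left = thumb.right + 12]
4. form.w = 128  [form.w = 128]

form = (x=161, y=76, w=128, h=56)
violated soft preferences: 22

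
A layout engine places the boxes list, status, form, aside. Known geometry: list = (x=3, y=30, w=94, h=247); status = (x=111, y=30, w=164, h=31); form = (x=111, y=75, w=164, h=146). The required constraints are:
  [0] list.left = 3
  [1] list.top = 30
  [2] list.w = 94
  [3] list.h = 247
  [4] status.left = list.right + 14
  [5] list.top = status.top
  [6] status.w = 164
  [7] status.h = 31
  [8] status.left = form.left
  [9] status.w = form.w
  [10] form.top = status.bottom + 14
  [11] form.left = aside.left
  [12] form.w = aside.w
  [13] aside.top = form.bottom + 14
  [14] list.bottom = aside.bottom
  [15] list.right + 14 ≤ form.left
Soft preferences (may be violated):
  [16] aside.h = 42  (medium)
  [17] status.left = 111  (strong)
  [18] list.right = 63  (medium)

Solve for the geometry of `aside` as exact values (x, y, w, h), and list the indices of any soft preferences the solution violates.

aside = (x=111, y=235, w=164, h=42)
violated soft preferences: 18

1. aside.x = 111  [form.left = aside.left]
2. aside.w = 164  [form.w = aside.w]
3. aside.y = 235  [aside.top = form.bottom + 14]
4. aside.h = 42  [list.bottom = aside.bottom]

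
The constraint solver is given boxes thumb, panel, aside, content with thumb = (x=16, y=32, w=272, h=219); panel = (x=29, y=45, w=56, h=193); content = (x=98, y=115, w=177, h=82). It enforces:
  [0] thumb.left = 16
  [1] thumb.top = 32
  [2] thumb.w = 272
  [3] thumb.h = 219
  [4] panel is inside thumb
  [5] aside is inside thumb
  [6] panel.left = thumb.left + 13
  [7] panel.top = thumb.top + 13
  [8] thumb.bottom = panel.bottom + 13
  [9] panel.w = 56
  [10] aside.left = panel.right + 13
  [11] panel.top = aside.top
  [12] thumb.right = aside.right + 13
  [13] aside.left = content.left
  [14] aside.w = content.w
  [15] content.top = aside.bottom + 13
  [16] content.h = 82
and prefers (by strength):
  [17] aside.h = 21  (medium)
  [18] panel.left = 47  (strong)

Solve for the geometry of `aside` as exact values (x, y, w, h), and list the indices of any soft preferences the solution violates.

aside = (x=98, y=45, w=177, h=57)
violated soft preferences: 17, 18

1. aside.x = 98  [aside.left = panel.right + 13]
2. aside.y = 45  [panel.top = aside.top]
3. aside.w = 177  [thumb.right = aside.right + 13]
4. aside.h = 57  [content.top = aside.bottom + 13]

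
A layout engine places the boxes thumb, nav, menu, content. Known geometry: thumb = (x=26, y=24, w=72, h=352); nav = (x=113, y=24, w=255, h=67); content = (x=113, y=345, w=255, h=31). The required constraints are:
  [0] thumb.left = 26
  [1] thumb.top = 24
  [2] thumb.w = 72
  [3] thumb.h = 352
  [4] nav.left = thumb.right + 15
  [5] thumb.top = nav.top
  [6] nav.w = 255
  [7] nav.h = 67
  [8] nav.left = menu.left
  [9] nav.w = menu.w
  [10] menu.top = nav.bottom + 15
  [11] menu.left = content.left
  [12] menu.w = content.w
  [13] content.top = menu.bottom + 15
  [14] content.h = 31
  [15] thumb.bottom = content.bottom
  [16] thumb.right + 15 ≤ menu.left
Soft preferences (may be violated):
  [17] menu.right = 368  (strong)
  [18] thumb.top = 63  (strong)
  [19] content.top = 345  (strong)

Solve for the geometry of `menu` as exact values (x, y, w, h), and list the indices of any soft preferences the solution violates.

1. menu.x = 113  [nav.left = menu.left]
2. menu.w = 255  [nav.w = menu.w]
3. menu.y = 106  [menu.top = nav.bottom + 15]
4. menu.h = 224  [content.top = menu.bottom + 15]

menu = (x=113, y=106, w=255, h=224)
violated soft preferences: 18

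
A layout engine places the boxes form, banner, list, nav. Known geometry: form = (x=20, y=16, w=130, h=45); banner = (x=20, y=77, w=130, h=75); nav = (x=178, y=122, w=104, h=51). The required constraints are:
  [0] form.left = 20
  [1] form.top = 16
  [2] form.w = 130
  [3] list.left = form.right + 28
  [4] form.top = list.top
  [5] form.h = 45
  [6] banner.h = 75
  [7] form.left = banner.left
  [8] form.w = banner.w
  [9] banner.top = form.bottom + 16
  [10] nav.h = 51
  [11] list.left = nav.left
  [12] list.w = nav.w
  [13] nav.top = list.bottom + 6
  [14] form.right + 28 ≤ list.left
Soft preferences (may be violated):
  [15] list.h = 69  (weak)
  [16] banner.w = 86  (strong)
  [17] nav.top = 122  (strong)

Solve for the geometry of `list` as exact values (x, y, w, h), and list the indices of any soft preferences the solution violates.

list = (x=178, y=16, w=104, h=100)
violated soft preferences: 15, 16

1. list.x = 178  [list.left = form.right + 28]
2. list.y = 16  [form.top = list.top]
3. list.w = 104  [list.w = nav.w]
4. list.h = 100  [nav.top = list.bottom + 6]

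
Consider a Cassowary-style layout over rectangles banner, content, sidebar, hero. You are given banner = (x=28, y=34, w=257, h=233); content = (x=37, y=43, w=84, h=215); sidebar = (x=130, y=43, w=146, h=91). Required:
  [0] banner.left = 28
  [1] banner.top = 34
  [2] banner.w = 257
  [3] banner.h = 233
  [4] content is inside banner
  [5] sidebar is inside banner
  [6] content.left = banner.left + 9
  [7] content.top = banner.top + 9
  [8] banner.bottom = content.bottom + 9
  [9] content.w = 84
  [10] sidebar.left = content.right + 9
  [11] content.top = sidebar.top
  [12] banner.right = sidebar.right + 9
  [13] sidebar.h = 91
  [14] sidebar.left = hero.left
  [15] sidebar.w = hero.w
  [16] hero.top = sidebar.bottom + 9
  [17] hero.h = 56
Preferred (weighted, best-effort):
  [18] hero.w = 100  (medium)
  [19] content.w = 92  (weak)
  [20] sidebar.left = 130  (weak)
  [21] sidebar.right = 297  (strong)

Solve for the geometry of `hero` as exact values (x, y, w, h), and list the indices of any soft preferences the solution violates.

1. hero.x = 130  [sidebar.left = hero.left]
2. hero.w = 146  [sidebar.w = hero.w]
3. hero.y = 143  [hero.top = sidebar.bottom + 9]
4. hero.h = 56  [hero.h = 56]

hero = (x=130, y=143, w=146, h=56)
violated soft preferences: 18, 19, 21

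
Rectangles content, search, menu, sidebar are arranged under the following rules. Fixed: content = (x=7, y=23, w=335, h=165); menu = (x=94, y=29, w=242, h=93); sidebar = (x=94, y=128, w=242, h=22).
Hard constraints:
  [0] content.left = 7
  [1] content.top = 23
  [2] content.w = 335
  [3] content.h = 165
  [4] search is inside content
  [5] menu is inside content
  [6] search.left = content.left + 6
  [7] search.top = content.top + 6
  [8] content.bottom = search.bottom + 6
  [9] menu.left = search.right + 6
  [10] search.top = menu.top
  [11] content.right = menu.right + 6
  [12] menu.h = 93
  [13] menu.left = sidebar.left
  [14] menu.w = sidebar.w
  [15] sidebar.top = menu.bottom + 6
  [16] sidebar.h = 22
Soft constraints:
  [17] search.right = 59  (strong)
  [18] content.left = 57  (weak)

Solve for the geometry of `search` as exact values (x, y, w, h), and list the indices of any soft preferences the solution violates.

search = (x=13, y=29, w=75, h=153)
violated soft preferences: 17, 18

1. search.x = 13  [search.left = content.left + 6]
2. search.y = 29  [search.top = content.top + 6]
3. search.h = 153  [content.bottom = search.bottom + 6]
4. search.w = 75  [menu.left = search.right + 6]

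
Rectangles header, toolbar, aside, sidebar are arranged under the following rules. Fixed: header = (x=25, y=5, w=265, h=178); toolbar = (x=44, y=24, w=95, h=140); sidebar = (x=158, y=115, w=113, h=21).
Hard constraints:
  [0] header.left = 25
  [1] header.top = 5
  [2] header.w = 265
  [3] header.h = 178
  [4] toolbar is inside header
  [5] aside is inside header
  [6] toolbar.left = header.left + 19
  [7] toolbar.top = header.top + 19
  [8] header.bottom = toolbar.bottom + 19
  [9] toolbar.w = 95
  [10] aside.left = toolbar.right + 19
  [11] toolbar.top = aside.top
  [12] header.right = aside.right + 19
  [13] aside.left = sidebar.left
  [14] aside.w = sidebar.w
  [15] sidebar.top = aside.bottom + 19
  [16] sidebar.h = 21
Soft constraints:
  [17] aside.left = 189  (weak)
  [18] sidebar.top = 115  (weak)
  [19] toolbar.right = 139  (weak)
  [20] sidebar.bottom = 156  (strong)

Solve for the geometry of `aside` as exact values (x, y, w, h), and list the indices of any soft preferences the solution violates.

aside = (x=158, y=24, w=113, h=72)
violated soft preferences: 17, 20

1. aside.x = 158  [aside.left = toolbar.right + 19]
2. aside.y = 24  [toolbar.top = aside.top]
3. aside.w = 113  [header.right = aside.right + 19]
4. aside.h = 72  [sidebar.top = aside.bottom + 19]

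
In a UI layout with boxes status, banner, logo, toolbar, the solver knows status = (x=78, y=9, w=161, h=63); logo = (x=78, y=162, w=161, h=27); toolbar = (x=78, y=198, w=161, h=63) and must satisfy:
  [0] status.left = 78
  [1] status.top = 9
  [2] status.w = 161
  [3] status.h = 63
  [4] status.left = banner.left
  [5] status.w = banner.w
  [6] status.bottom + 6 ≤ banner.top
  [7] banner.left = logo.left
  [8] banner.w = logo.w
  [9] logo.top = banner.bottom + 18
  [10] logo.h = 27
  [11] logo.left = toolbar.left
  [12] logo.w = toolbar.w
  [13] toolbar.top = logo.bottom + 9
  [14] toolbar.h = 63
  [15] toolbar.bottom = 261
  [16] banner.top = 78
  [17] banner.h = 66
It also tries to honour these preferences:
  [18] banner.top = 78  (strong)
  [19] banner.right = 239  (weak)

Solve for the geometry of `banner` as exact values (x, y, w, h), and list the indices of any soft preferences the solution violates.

1. banner.x = 78  [status.left = banner.left]
2. banner.w = 161  [status.w = banner.w]
3. banner.y = 78  [banner.top = 78]
4. banner.h = 66  [banner.h = 66]

banner = (x=78, y=78, w=161, h=66)
violated soft preferences: none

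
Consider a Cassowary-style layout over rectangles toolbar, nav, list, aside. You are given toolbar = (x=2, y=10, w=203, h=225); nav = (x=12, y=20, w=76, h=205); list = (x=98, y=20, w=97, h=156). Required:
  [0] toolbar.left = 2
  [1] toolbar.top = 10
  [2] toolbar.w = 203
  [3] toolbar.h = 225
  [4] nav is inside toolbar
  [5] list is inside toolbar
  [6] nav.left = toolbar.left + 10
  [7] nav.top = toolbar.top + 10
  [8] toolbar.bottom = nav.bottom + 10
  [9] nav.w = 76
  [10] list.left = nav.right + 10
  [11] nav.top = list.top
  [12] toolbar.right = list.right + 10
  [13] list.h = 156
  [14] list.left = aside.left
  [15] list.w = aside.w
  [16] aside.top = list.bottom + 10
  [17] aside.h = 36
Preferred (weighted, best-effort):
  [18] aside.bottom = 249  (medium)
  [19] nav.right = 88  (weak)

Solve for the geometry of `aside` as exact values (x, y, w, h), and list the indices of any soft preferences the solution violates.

1. aside.x = 98  [list.left = aside.left]
2. aside.w = 97  [list.w = aside.w]
3. aside.y = 186  [aside.top = list.bottom + 10]
4. aside.h = 36  [aside.h = 36]

aside = (x=98, y=186, w=97, h=36)
violated soft preferences: 18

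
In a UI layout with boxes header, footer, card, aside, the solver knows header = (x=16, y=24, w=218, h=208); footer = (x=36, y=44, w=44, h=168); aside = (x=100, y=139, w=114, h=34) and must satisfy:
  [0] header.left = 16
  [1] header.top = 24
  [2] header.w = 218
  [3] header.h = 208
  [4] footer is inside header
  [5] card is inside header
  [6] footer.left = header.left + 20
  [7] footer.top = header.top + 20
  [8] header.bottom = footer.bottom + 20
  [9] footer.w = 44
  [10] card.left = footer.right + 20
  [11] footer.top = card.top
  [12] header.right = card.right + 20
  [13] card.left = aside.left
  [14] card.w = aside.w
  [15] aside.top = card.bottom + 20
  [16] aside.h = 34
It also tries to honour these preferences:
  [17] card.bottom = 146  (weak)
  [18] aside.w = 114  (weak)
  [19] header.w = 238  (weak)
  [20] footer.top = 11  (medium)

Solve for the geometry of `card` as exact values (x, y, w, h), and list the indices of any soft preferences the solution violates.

card = (x=100, y=44, w=114, h=75)
violated soft preferences: 17, 19, 20

1. card.x = 100  [card.left = footer.right + 20]
2. card.y = 44  [footer.top = card.top]
3. card.w = 114  [header.right = card.right + 20]
4. card.h = 75  [aside.top = card.bottom + 20]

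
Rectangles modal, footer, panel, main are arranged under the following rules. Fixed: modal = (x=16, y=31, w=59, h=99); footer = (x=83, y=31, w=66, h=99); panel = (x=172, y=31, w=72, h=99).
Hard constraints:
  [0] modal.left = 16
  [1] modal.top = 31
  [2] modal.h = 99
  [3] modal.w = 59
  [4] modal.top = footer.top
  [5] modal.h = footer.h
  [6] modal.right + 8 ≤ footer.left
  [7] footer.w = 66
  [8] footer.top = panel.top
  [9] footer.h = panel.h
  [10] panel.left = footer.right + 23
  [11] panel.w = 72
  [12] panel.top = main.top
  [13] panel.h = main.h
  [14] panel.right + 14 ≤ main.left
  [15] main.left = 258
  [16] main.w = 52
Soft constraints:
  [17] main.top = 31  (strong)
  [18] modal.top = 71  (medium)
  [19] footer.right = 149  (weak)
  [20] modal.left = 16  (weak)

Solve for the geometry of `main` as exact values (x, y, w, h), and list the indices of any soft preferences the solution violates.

1. main.y = 31  [panel.top = main.top]
2. main.h = 99  [panel.h = main.h]
3. main.x = 258  [main.left = 258]
4. main.w = 52  [main.w = 52]

main = (x=258, y=31, w=52, h=99)
violated soft preferences: 18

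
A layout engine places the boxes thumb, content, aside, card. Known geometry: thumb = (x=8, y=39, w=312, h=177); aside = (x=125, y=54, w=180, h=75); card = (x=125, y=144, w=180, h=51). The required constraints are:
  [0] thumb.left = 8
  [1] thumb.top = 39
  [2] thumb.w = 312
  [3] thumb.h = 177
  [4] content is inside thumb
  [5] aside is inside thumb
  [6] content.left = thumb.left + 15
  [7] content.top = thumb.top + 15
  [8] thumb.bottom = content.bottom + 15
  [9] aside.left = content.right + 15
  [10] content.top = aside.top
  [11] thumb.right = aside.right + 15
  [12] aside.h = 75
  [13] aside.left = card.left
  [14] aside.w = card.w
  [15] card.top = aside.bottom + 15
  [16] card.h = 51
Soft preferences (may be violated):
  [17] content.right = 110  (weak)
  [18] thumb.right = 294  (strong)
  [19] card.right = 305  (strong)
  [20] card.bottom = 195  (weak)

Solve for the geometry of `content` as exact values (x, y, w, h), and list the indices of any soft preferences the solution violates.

content = (x=23, y=54, w=87, h=147)
violated soft preferences: 18

1. content.x = 23  [content.left = thumb.left + 15]
2. content.y = 54  [content.top = thumb.top + 15]
3. content.h = 147  [thumb.bottom = content.bottom + 15]
4. content.w = 87  [aside.left = content.right + 15]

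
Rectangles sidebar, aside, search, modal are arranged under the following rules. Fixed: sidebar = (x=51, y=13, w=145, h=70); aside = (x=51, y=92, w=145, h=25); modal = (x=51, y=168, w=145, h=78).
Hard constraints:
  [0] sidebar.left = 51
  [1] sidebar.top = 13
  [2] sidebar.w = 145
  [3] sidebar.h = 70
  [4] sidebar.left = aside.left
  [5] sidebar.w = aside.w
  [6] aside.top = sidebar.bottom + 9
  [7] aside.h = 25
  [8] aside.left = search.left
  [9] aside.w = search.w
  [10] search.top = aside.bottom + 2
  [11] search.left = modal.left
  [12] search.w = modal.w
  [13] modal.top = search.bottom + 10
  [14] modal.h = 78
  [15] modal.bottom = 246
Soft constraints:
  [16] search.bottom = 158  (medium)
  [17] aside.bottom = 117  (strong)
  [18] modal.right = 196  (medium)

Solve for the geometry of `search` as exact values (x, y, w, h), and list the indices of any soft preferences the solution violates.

1. search.x = 51  [aside.left = search.left]
2. search.w = 145  [aside.w = search.w]
3. search.y = 119  [search.top = aside.bottom + 2]
4. search.h = 39  [modal.top = search.bottom + 10]

search = (x=51, y=119, w=145, h=39)
violated soft preferences: none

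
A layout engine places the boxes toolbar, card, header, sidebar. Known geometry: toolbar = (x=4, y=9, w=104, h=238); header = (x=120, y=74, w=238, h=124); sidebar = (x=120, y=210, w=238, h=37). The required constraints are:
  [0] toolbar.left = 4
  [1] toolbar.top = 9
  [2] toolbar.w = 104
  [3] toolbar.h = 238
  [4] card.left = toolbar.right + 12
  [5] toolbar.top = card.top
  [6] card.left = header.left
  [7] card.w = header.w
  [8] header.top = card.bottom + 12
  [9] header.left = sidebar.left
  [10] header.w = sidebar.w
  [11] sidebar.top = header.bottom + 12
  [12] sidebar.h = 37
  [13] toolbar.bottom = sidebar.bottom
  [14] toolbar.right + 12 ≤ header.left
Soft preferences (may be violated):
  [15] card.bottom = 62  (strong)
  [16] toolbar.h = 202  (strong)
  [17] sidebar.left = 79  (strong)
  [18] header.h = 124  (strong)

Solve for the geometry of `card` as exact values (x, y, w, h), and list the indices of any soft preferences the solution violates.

1. card.x = 120  [card.left = toolbar.right + 12]
2. card.y = 9  [toolbar.top = card.top]
3. card.w = 238  [card.w = header.w]
4. card.h = 53  [header.top = card.bottom + 12]

card = (x=120, y=9, w=238, h=53)
violated soft preferences: 16, 17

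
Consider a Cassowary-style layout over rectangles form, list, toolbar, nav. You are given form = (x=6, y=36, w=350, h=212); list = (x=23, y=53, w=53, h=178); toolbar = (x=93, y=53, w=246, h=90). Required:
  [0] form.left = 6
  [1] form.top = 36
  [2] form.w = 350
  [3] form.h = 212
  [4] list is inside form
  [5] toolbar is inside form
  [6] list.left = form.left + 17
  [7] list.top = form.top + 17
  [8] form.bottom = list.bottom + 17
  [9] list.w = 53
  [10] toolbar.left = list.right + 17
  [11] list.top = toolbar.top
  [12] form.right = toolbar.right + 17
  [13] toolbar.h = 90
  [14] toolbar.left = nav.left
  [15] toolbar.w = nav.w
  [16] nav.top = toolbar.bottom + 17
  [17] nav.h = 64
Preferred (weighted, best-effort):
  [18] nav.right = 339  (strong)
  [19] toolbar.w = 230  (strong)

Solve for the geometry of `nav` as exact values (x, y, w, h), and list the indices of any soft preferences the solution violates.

1. nav.x = 93  [toolbar.left = nav.left]
2. nav.w = 246  [toolbar.w = nav.w]
3. nav.y = 160  [nav.top = toolbar.bottom + 17]
4. nav.h = 64  [nav.h = 64]

nav = (x=93, y=160, w=246, h=64)
violated soft preferences: 19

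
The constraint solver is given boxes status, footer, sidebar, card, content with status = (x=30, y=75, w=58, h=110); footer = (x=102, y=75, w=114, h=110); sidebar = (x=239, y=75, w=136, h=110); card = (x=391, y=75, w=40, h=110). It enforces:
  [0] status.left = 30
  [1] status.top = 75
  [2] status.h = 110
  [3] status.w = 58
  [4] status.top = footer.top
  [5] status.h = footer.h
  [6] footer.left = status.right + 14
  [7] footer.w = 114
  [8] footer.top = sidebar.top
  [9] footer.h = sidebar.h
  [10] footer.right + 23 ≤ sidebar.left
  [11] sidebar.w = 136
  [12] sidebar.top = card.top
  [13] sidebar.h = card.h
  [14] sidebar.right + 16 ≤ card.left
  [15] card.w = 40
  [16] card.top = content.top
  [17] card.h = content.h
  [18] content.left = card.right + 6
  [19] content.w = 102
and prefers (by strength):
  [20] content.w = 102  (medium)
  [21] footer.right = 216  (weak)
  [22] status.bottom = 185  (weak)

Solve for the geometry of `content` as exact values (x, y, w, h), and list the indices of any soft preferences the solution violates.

content = (x=437, y=75, w=102, h=110)
violated soft preferences: none

1. content.y = 75  [card.top = content.top]
2. content.h = 110  [card.h = content.h]
3. content.x = 437  [content.left = card.right + 6]
4. content.w = 102  [content.w = 102]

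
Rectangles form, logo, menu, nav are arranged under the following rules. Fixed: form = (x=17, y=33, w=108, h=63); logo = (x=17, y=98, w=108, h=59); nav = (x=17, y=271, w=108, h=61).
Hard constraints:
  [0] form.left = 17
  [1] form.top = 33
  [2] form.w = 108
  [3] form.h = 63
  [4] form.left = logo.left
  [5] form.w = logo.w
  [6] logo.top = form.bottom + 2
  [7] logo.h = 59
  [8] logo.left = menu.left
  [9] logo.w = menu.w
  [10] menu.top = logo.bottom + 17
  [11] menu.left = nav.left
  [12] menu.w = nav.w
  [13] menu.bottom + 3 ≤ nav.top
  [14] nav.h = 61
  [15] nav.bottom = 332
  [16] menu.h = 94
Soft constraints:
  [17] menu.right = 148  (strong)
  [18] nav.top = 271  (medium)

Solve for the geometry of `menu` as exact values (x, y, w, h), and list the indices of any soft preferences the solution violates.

menu = (x=17, y=174, w=108, h=94)
violated soft preferences: 17

1. menu.x = 17  [logo.left = menu.left]
2. menu.w = 108  [logo.w = menu.w]
3. menu.y = 174  [menu.top = logo.bottom + 17]
4. menu.h = 94  [menu.h = 94]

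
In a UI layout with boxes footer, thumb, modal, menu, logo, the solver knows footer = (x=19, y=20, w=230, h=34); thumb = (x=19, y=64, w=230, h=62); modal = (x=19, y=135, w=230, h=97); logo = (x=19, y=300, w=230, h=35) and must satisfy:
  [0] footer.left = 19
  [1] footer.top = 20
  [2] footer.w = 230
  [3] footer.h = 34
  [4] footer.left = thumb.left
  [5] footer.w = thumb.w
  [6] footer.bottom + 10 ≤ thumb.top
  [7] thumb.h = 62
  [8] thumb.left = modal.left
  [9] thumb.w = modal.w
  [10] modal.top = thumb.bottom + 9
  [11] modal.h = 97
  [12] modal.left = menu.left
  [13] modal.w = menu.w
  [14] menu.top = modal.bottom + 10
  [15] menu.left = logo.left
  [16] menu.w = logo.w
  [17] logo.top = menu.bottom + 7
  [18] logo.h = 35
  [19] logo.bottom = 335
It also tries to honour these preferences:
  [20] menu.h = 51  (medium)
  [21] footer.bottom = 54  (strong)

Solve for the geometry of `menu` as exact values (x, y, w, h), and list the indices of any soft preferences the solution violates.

1. menu.x = 19  [modal.left = menu.left]
2. menu.w = 230  [modal.w = menu.w]
3. menu.y = 242  [menu.top = modal.bottom + 10]
4. menu.h = 51  [logo.top = menu.bottom + 7]

menu = (x=19, y=242, w=230, h=51)
violated soft preferences: none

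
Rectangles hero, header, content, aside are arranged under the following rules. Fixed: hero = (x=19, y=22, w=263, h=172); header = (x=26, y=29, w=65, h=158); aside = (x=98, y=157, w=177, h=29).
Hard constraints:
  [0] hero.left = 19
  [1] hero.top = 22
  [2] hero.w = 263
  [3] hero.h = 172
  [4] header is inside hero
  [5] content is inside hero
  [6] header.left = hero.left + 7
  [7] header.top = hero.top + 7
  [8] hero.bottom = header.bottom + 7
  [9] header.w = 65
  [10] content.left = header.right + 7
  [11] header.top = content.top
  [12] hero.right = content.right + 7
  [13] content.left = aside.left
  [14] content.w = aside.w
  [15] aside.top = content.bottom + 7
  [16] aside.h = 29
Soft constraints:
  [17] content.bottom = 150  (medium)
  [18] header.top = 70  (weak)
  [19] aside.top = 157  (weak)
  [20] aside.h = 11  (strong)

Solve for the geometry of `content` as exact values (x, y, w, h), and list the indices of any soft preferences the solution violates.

content = (x=98, y=29, w=177, h=121)
violated soft preferences: 18, 20

1. content.x = 98  [content.left = header.right + 7]
2. content.y = 29  [header.top = content.top]
3. content.w = 177  [hero.right = content.right + 7]
4. content.h = 121  [aside.top = content.bottom + 7]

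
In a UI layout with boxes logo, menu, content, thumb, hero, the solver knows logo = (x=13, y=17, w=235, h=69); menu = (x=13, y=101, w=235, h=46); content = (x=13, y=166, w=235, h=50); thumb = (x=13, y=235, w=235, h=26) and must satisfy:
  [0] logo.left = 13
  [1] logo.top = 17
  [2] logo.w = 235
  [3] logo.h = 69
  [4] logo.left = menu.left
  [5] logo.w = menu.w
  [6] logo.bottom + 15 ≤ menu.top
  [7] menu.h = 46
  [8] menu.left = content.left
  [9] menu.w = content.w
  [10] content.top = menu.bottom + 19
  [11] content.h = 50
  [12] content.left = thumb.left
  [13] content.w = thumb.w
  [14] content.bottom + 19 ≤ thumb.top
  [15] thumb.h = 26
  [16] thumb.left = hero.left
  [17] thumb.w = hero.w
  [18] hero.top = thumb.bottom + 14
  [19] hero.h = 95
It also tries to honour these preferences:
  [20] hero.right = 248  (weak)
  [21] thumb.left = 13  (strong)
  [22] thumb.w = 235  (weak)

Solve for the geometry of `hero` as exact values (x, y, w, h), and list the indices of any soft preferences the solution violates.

hero = (x=13, y=275, w=235, h=95)
violated soft preferences: none

1. hero.x = 13  [thumb.left = hero.left]
2. hero.w = 235  [thumb.w = hero.w]
3. hero.y = 275  [hero.top = thumb.bottom + 14]
4. hero.h = 95  [hero.h = 95]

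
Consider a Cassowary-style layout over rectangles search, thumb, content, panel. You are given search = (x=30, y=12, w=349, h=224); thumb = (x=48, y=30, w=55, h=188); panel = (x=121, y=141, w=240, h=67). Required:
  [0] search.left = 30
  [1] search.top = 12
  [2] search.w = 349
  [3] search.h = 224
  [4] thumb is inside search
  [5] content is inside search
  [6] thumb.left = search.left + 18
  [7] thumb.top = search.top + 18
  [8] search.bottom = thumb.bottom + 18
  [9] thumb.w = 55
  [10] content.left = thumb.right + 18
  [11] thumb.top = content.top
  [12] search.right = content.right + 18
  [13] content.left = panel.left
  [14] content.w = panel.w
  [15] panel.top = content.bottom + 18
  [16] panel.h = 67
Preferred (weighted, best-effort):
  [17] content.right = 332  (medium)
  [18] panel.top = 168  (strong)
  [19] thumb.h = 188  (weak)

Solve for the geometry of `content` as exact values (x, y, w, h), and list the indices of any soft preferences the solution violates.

1. content.x = 121  [content.left = thumb.right + 18]
2. content.y = 30  [thumb.top = content.top]
3. content.w = 240  [search.right = content.right + 18]
4. content.h = 93  [panel.top = content.bottom + 18]

content = (x=121, y=30, w=240, h=93)
violated soft preferences: 17, 18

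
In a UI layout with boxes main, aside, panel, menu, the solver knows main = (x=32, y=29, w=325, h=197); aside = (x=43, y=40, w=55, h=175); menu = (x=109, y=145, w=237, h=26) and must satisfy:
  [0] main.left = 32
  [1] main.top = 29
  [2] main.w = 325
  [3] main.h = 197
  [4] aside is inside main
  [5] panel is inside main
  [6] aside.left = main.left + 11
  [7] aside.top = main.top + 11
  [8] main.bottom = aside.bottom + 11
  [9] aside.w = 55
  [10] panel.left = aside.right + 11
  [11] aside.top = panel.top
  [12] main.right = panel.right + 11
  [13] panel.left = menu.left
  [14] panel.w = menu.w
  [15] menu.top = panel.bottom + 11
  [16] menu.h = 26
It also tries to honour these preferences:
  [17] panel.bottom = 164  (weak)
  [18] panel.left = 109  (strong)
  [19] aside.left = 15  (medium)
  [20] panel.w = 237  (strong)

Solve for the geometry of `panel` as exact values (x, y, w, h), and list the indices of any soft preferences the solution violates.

panel = (x=109, y=40, w=237, h=94)
violated soft preferences: 17, 19

1. panel.x = 109  [panel.left = aside.right + 11]
2. panel.y = 40  [aside.top = panel.top]
3. panel.w = 237  [main.right = panel.right + 11]
4. panel.h = 94  [menu.top = panel.bottom + 11]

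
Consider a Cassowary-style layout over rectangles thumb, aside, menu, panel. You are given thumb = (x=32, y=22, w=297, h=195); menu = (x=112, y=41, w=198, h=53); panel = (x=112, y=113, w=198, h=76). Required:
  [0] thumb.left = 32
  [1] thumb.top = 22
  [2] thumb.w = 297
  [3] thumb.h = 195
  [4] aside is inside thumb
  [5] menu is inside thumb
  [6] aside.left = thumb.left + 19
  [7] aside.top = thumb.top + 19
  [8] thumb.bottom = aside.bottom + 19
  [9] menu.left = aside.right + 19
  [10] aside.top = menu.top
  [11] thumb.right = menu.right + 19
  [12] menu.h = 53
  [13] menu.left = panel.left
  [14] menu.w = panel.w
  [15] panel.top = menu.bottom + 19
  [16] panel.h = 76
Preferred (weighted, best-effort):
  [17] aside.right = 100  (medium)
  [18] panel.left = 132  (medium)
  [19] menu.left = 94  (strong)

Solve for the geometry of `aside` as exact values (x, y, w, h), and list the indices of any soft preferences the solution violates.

aside = (x=51, y=41, w=42, h=157)
violated soft preferences: 17, 18, 19

1. aside.x = 51  [aside.left = thumb.left + 19]
2. aside.y = 41  [aside.top = thumb.top + 19]
3. aside.h = 157  [thumb.bottom = aside.bottom + 19]
4. aside.w = 42  [menu.left = aside.right + 19]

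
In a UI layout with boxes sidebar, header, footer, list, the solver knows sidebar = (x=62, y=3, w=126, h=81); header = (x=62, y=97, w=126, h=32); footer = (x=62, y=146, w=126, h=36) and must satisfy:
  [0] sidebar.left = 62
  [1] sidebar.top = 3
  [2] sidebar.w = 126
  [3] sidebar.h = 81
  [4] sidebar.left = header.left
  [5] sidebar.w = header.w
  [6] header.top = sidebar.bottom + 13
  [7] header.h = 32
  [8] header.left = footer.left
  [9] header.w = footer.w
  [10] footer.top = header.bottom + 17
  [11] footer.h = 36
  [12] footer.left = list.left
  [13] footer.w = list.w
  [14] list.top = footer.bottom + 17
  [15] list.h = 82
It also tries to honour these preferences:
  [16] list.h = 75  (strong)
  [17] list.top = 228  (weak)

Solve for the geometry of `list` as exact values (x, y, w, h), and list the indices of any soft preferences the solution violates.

list = (x=62, y=199, w=126, h=82)
violated soft preferences: 16, 17

1. list.x = 62  [footer.left = list.left]
2. list.w = 126  [footer.w = list.w]
3. list.y = 199  [list.top = footer.bottom + 17]
4. list.h = 82  [list.h = 82]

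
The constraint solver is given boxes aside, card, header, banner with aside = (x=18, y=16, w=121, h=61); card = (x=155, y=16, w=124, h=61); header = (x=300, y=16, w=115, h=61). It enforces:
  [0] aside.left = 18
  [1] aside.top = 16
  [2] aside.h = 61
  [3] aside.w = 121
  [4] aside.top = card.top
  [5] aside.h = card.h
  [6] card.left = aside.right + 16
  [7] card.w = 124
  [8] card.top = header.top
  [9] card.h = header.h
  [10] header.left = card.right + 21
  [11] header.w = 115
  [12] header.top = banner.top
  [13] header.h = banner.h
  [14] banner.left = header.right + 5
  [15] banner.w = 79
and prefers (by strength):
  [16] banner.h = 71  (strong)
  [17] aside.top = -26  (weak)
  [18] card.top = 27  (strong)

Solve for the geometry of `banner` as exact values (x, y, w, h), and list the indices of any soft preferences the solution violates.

1. banner.y = 16  [header.top = banner.top]
2. banner.h = 61  [header.h = banner.h]
3. banner.x = 420  [banner.left = header.right + 5]
4. banner.w = 79  [banner.w = 79]

banner = (x=420, y=16, w=79, h=61)
violated soft preferences: 16, 17, 18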